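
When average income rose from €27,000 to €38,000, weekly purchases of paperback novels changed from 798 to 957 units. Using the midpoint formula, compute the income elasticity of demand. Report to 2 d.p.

0.54

ΔQ = 159, ΔI = 11000. Midpoints: Ī = 32,500, Q̄ = 877.5.
ε_I = (ΔQ/ΔI)(Ī/Q̄) = (159/11000)(32500/877.5).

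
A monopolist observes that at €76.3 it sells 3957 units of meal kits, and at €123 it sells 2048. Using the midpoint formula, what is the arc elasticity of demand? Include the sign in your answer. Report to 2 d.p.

ΔQ = 2048 − 3957 = -1909; ΔP = 123 − 76.3 = 46.7.
Midpoints: P̄ = 99.65, Q̄ = 3002.5.
ε = (ΔQ/ΔP)(P̄/Q̄) = (-1909/46.7)(99.65/3002.5).

-1.36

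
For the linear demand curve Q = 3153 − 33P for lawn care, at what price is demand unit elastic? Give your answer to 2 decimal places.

47.77

For linear demand Q = a − bP, ε = −bP/(a − bP). |ε| = 1 when bP = a − bP, i.e. P = a/(2b).
P = 3153/(2·33) = 3153/66 = 47.7727.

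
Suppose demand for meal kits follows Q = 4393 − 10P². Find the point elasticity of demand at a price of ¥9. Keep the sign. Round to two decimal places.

-0.45

At P = 9, Q = 3583.
dQ/dP = −20P = -180.
ε = (dQ/dP)(P/Q) = (-180)(9/3583).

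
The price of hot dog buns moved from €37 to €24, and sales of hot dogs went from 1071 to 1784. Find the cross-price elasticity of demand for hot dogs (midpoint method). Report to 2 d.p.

-1.17

ΔQ_x = 1784 − 1071 = 713; ΔP_y = 24 − 37 = -13.
Midpoints: P̄_y = 30.50, Q̄_x = 1427.5.
ε_xy = (ΔQ_x/ΔP_y)(P̄_y/Q̄_x) = (713/-13)(30.50/1427.5).
ε_xy < 0, so the goods are complements.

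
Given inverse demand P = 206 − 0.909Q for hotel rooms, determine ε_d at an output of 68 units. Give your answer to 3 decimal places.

-2.333

At Q = 68, P = 206 − 0.909(68) = 144.19.
dP/dQ = −0.909, so dQ/dP = 1/(−0.909) = -1.100.
ε = (dQ/dP)(P/Q) = (-1.100)(144.19/68).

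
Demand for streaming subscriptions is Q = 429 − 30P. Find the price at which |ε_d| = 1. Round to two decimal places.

7.15

For linear demand Q = a − bP, ε = −bP/(a − bP). |ε| = 1 when bP = a − bP, i.e. P = a/(2b).
P = 429/(2·30) = 429/60 = 7.1500.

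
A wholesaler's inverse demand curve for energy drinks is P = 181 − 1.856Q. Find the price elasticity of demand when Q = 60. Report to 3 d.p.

At Q = 60, P = 181 − 1.856(60) = 69.64.
dP/dQ = −1.856, so dQ/dP = 1/(−1.856) = -0.539.
ε = (dQ/dP)(P/Q) = (-0.539)(69.64/60).

-0.625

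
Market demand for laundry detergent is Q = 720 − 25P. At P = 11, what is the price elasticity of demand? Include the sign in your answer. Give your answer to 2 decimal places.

At P = 11, Q = 445.
dQ/dP = −25.
ε = (dQ/dP)(P/Q) = (-25)(11/445).

-0.62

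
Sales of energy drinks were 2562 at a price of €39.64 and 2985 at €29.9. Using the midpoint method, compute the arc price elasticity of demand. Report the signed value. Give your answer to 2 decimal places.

ΔQ = 2985 − 2562 = 423; ΔP = 29.9 − 39.64 = -9.74.
Midpoints: P̄ = 34.77, Q̄ = 2773.5.
ε = (ΔQ/ΔP)(P̄/Q̄) = (423/-9.74)(34.77/2773.5).

-0.54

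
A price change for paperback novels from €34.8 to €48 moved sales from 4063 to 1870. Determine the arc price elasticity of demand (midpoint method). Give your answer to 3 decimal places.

ΔQ = 1870 − 4063 = -2193; ΔP = 48 − 34.8 = 13.2.
Midpoints: P̄ = 41.40, Q̄ = 2966.5.
ε = (ΔQ/ΔP)(P̄/Q̄) = (-2193/13.2)(41.40/2966.5).

-2.319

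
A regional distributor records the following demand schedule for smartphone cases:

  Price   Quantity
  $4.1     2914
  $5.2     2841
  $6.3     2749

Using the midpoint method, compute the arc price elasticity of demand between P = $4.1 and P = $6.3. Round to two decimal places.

At P = 4.1, Q = 2914; at P = 6.3, Q = 2749.
ΔQ = -165, ΔP = 2.2. Midpoints: P̄ = 5.20, Q̄ = 2831.5.
ε = (ΔQ/ΔP)(P̄/Q̄) = (-165/2.2)(5.20/2831.5).

-0.14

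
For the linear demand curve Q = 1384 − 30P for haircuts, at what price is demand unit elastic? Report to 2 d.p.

For linear demand Q = a − bP, ε = −bP/(a − bP). |ε| = 1 when bP = a − bP, i.e. P = a/(2b).
P = 1384/(2·30) = 1384/60 = 23.0667.

23.07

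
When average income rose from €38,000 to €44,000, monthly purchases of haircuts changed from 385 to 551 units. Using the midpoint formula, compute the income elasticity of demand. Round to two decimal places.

ΔQ = 166, ΔI = 6000. Midpoints: Ī = 41,000, Q̄ = 468.0.
ε_I = (ΔQ/ΔI)(Ī/Q̄) = (166/6000)(41000/468.0).

2.42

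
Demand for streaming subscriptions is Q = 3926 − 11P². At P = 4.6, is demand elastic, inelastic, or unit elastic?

inelastic

Q = 3693.240, dQ/dP = -101.200.
ε = (dQ/dP)(P/Q) ≈ -0.126.
|ε| = 0.13 < 1.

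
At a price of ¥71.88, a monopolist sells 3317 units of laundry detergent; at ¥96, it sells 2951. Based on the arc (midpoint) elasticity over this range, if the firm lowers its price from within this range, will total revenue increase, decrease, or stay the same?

Arc ε = (-366/24.12)(83.94/3134.0) ≈ -0.406.
|ε| = 0.41 < 1, so demand is inelastic. A price cut therefore reduces total revenue.

decrease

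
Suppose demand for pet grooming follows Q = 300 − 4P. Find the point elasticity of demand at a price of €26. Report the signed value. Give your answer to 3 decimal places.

-0.531

At P = 26, Q = 196.
dQ/dP = −4.
ε = (dQ/dP)(P/Q) = (-4)(26/196).
|ε| < 1, so demand is inelastic at this price.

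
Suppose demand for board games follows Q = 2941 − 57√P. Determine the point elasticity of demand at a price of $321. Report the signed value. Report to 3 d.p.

-0.266

At P = 321, Q = 1919.761.
dQ/dP = −57/(2√P) = -1.591.
ε = (dQ/dP)(P/Q) = (-1.591)(321/1919.761).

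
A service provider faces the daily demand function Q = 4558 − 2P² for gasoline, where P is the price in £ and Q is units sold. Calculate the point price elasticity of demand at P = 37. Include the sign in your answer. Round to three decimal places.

-3.009

At P = 37, Q = 1820.
dQ/dP = −4P = -148.
ε = (dQ/dP)(P/Q) = (-148)(37/1820).
|ε| > 1, so demand is elastic at this price.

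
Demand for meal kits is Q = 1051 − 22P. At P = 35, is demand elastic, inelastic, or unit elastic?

elastic

Q = 281, dQ/dP = -22.
ε = (dQ/dP)(P/Q) ≈ -2.740.
|ε| = 2.74 > 1.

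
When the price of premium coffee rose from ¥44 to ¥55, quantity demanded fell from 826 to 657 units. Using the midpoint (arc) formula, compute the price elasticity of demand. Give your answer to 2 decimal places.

-1.03

ΔQ = 657 − 826 = -169; ΔP = 55 − 44 = 11.
Midpoints: P̄ = 49.50, Q̄ = 741.5.
ε = (ΔQ/ΔP)(P̄/Q̄) = (-169/11)(49.50/741.5).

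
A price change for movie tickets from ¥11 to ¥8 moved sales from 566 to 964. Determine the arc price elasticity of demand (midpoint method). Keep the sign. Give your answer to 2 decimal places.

ΔQ = 964 − 566 = 398; ΔP = 8 − 11 = -3.
Midpoints: P̄ = 9.50, Q̄ = 765.0.
ε = (ΔQ/ΔP)(P̄/Q̄) = (398/-3)(9.50/765.0).

-1.65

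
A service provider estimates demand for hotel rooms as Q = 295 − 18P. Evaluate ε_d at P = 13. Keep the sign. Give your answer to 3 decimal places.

At P = 13, Q = 61.
dQ/dP = −18.
ε = (dQ/dP)(P/Q) = (-18)(13/61).

-3.836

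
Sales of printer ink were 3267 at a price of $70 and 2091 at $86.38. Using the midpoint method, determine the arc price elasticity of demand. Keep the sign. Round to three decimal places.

-2.095

ΔQ = 2091 − 3267 = -1176; ΔP = 86.38 − 70 = 16.38.
Midpoints: P̄ = 78.19, Q̄ = 2679.0.
ε = (ΔQ/ΔP)(P̄/Q̄) = (-1176/16.38)(78.19/2679.0).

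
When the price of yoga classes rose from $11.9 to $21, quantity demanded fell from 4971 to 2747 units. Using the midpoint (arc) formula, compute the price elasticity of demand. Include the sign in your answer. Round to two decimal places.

ΔQ = 2747 − 4971 = -2224; ΔP = 21 − 11.9 = 9.1.
Midpoints: P̄ = 16.45, Q̄ = 3859.0.
ε = (ΔQ/ΔP)(P̄/Q̄) = (-2224/9.1)(16.45/3859.0).

-1.04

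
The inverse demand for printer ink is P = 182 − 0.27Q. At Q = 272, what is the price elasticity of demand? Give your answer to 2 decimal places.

-1.48

At Q = 272, P = 182 − 0.27(272) = 108.56.
dP/dQ = −0.27, so dQ/dP = 1/(−0.27) = -3.704.
ε = (dQ/dP)(P/Q) = (-3.704)(108.56/272).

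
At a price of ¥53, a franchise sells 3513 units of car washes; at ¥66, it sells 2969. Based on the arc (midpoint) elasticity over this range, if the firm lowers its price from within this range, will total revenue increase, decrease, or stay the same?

decrease

Arc ε = (-544/13)(59.50/3241.0) ≈ -0.768.
|ε| = 0.77 < 1, so demand is inelastic. A price cut therefore reduces total revenue.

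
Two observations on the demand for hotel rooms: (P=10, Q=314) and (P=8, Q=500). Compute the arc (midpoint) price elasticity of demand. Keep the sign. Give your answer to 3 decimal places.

-2.057

ΔQ = 500 − 314 = 186; ΔP = 8 − 10 = -2.
Midpoints: P̄ = 9.00, Q̄ = 407.0.
ε = (ΔQ/ΔP)(P̄/Q̄) = (186/-2)(9.00/407.0).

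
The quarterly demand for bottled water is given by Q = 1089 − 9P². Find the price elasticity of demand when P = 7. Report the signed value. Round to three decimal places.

-1.361

At P = 7, Q = 648.
dQ/dP = −18P = -126.
ε = (dQ/dP)(P/Q) = (-126)(7/648).
|ε| > 1, so demand is elastic at this price.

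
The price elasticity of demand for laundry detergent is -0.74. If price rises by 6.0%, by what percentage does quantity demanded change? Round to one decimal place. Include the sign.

%ΔQ ≈ ε × %ΔP = (-0.74)(6.0%) = -4.44%.

-4.4%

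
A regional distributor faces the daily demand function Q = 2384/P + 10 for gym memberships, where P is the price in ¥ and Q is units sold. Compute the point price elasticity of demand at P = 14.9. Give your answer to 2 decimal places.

At P = 14.9, Q = 170.
dQ/dP = −2384/P² = -10.738.
ε = (dQ/dP)(P/Q) = (-10.738)(14.9/170).
|ε| < 1, so demand is inelastic at this price.

-0.94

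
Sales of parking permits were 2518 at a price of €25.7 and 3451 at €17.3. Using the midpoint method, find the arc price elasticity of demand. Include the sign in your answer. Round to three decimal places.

-0.800

ΔQ = 3451 − 2518 = 933; ΔP = 17.3 − 25.7 = -8.4.
Midpoints: P̄ = 21.50, Q̄ = 2984.5.
ε = (ΔQ/ΔP)(P̄/Q̄) = (933/-8.4)(21.50/2984.5).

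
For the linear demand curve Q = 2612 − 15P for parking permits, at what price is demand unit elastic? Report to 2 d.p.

For linear demand Q = a − bP, ε = −bP/(a − bP). |ε| = 1 when bP = a − bP, i.e. P = a/(2b).
P = 2612/(2·15) = 2612/30 = 87.0667.

87.07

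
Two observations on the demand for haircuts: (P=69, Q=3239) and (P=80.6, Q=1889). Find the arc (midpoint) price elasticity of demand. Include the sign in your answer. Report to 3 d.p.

ΔQ = 1889 − 3239 = -1350; ΔP = 80.6 − 69 = 11.6.
Midpoints: P̄ = 74.80, Q̄ = 2564.0.
ε = (ΔQ/ΔP)(P̄/Q̄) = (-1350/11.6)(74.80/2564.0).

-3.395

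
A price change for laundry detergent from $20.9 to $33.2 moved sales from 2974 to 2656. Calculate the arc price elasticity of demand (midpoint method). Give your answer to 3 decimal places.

-0.248

ΔQ = 2656 − 2974 = -318; ΔP = 33.2 − 20.9 = 12.3.
Midpoints: P̄ = 27.05, Q̄ = 2815.0.
ε = (ΔQ/ΔP)(P̄/Q̄) = (-318/12.3)(27.05/2815.0).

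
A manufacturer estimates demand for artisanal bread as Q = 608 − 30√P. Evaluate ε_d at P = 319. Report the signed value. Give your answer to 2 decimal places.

At P = 319, Q = 72.183.
dQ/dP = −30/(2√P) = -0.840.
ε = (dQ/dP)(P/Q) = (-0.840)(319/72.183).

-3.71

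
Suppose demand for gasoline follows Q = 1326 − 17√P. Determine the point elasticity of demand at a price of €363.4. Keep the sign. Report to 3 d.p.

-0.162

At P = 363.4, Q = 1001.928.
dQ/dP = −17/(2√P) = -0.446.
ε = (dQ/dP)(P/Q) = (-0.446)(363.4/1001.928).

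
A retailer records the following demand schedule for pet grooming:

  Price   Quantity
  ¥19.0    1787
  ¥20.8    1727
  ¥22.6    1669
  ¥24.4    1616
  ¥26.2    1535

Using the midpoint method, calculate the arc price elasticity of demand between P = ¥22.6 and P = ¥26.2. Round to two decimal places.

At P = 22.6, Q = 1669; at P = 26.2, Q = 1535.
ΔQ = -134, ΔP = 3.6. Midpoints: P̄ = 24.40, Q̄ = 1602.0.
ε = (ΔQ/ΔP)(P̄/Q̄) = (-134/3.6)(24.40/1602.0).

-0.57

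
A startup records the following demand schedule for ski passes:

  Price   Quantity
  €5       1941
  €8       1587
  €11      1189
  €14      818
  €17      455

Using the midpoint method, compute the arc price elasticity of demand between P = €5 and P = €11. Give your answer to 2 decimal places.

-0.64

At P = 5, Q = 1941; at P = 11, Q = 1189.
ΔQ = -752, ΔP = 6. Midpoints: P̄ = 8.00, Q̄ = 1565.0.
ε = (ΔQ/ΔP)(P̄/Q̄) = (-752/6)(8.00/1565.0).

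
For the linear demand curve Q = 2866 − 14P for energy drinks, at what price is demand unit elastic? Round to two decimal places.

102.36

For linear demand Q = a − bP, ε = −bP/(a − bP). |ε| = 1 when bP = a − bP, i.e. P = a/(2b).
P = 2866/(2·14) = 2866/28 = 102.3571.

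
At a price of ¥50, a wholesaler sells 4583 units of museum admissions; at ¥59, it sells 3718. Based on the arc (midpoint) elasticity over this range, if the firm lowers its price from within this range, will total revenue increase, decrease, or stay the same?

increase

Arc ε = (-865/9)(54.50/4150.5) ≈ -1.262.
|ε| = 1.26 > 1, so demand is elastic. A price cut therefore raises total revenue.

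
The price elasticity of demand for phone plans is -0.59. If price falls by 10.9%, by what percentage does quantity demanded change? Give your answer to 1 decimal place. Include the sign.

6.4%

%ΔQ ≈ ε × %ΔP = (-0.59)(-10.9%) = 6.43%.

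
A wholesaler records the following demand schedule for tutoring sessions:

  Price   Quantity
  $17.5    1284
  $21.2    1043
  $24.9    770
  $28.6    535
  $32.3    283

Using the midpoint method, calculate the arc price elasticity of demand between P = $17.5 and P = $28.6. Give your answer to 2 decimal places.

-1.71

At P = 17.5, Q = 1284; at P = 28.6, Q = 535.
ΔQ = -749, ΔP = 11.1. Midpoints: P̄ = 23.05, Q̄ = 909.5.
ε = (ΔQ/ΔP)(P̄/Q̄) = (-749/11.1)(23.05/909.5).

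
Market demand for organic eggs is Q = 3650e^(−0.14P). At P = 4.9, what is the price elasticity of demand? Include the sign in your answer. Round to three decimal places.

At P = 4.9, Q = 1838.090.
dQ/dP = −0.14·3650e^(−0.14P) = −0.14Q = -257.333.
ε = (dQ/dP)(P/Q) = (-257.333)(4.9/1838.090).

-0.686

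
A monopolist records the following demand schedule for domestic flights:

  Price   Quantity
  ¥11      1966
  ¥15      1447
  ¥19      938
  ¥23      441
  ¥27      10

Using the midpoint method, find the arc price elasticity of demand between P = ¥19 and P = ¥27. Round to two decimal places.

-5.63

At P = 19, Q = 938; at P = 27, Q = 10.
ΔQ = -928, ΔP = 8. Midpoints: P̄ = 23.00, Q̄ = 474.0.
ε = (ΔQ/ΔP)(P̄/Q̄) = (-928/8)(23.00/474.0).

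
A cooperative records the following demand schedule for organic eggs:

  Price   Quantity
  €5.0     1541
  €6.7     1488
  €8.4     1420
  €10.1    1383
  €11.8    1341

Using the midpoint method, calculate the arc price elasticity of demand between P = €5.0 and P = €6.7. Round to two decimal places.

At P = 5.0, Q = 1541; at P = 6.7, Q = 1488.
ΔQ = -53, ΔP = 1.7. Midpoints: P̄ = 5.85, Q̄ = 1514.5.
ε = (ΔQ/ΔP)(P̄/Q̄) = (-53/1.7)(5.85/1514.5).

-0.12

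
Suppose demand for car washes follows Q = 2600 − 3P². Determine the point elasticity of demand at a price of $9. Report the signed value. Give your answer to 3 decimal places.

-0.206

At P = 9, Q = 2357.
dQ/dP = −6P = -54.
ε = (dQ/dP)(P/Q) = (-54)(9/2357).
|ε| < 1, so demand is inelastic at this price.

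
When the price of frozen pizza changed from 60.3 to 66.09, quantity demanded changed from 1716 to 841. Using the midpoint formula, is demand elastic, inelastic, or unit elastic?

elastic

Arc ε ≈ -7.470.
|ε| = 7.47 > 1.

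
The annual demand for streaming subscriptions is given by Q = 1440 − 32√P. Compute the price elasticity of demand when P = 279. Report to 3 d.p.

-0.295

At P = 279, Q = 905.495.
dQ/dP = −32/(2√P) = -0.958.
ε = (dQ/dP)(P/Q) = (-0.958)(279/905.495).
|ε| < 1, so demand is inelastic at this price.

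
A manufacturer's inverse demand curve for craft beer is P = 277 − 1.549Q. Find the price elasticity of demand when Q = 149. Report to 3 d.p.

At Q = 149, P = 277 − 1.549(149) = 46.20.
dP/dQ = −1.549, so dQ/dP = 1/(−1.549) = -0.646.
ε = (dQ/dP)(P/Q) = (-0.646)(46.20/149).

-0.200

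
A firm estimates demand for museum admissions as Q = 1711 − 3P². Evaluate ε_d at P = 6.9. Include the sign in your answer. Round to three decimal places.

At P = 6.9, Q = 1568.170.
dQ/dP = −6P = -41.400.
ε = (dQ/dP)(P/Q) = (-41.400)(6.9/1568.170).
|ε| < 1, so demand is inelastic at this price.

-0.182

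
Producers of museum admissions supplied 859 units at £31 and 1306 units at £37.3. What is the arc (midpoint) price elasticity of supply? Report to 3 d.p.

2.238

ΔQ = 1306 − 859 = 447; ΔP = 37.3 − 31 = 6.3.
Midpoints: P̄ = 34.15, Q̄ = 1082.5.
ε_s = (ΔQ/ΔP)(P̄/Q̄) = (447/6.3)(34.15/1082.5).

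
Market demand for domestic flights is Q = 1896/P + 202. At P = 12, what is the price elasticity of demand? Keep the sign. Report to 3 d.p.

-0.439

At P = 12, Q = 360.
dQ/dP = −1896/P² = -13.167.
ε = (dQ/dP)(P/Q) = (-13.167)(12/360).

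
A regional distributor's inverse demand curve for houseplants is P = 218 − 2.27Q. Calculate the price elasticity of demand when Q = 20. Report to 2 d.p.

At Q = 20, P = 218 − 2.27(20) = 172.60.
dP/dQ = −2.27, so dQ/dP = 1/(−2.27) = -0.441.
ε = (dQ/dP)(P/Q) = (-0.441)(172.60/20).

-3.80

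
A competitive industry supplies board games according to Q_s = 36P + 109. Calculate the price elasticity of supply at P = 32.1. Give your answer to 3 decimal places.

0.914

At P = 32.1, Q_s = 1264.60.
dQ_s/dP = 36.
ε_s = (dQ_s/dP)(P/Q_s) = (36)(32.1/1264.60).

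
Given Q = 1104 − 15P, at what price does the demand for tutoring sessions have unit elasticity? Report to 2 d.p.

For linear demand Q = a − bP, ε = −bP/(a − bP). |ε| = 1 when bP = a − bP, i.e. P = a/(2b).
P = 1104/(2·15) = 1104/30 = 36.8000.

36.80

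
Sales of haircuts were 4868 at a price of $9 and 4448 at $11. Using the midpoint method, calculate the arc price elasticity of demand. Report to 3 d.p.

ΔQ = 4448 − 4868 = -420; ΔP = 11 − 9 = 2.
Midpoints: P̄ = 10.00, Q̄ = 4658.0.
ε = (ΔQ/ΔP)(P̄/Q̄) = (-420/2)(10.00/4658.0).

-0.451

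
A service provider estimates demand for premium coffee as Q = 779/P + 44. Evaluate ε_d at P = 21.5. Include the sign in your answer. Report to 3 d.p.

At P = 21.5, Q = 80.233.
dQ/dP = −779/P² = -1.685.
ε = (dQ/dP)(P/Q) = (-1.685)(21.5/80.233).
|ε| < 1, so demand is inelastic at this price.

-0.452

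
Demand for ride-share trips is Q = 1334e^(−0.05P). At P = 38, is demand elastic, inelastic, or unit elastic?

elastic

Q = 199.525, dQ/dP = -9.976.
ε = (dQ/dP)(P/Q) ≈ -1.900.
|ε| = 1.90 > 1.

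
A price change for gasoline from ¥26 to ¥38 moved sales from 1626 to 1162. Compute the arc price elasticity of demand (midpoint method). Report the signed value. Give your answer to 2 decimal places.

ΔQ = 1162 − 1626 = -464; ΔP = 38 − 26 = 12.
Midpoints: P̄ = 32.00, Q̄ = 1394.0.
ε = (ΔQ/ΔP)(P̄/Q̄) = (-464/12)(32.00/1394.0).

-0.89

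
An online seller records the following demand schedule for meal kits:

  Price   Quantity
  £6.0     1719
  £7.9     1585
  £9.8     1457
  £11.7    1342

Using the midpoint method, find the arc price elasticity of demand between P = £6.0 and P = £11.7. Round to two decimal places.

-0.38

At P = 6.0, Q = 1719; at P = 11.7, Q = 1342.
ΔQ = -377, ΔP = 5.7. Midpoints: P̄ = 8.85, Q̄ = 1530.5.
ε = (ΔQ/ΔP)(P̄/Q̄) = (-377/5.7)(8.85/1530.5).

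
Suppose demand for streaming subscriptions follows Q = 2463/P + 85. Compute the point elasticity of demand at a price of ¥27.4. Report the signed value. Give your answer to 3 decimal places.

At P = 27.4, Q = 174.891.
dQ/dP = −2463/P² = -3.281.
ε = (dQ/dP)(P/Q) = (-3.281)(27.4/174.891).
|ε| < 1, so demand is inelastic at this price.

-0.514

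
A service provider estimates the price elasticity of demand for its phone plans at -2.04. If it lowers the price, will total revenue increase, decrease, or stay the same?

increase

|ε| = 2.04 > 1, so demand is elastic. A price cut therefore raises total revenue.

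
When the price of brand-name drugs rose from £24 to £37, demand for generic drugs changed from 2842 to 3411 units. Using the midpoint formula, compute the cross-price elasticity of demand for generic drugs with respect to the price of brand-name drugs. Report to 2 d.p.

ΔQ_x = 3411 − 2842 = 569; ΔP_y = 37 − 24 = 13.
Midpoints: P̄_y = 30.50, Q̄_x = 3126.5.
ε_xy = (ΔQ_x/ΔP_y)(P̄_y/Q̄_x) = (569/13)(30.50/3126.5).

0.43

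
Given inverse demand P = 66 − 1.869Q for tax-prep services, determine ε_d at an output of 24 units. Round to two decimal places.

At Q = 24, P = 66 − 1.869(24) = 21.14.
dP/dQ = −1.869, so dQ/dP = 1/(−1.869) = -0.535.
ε = (dQ/dP)(P/Q) = (-0.535)(21.14/24).

-0.47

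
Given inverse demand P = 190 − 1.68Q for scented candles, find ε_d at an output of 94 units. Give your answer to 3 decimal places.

At Q = 94, P = 190 − 1.68(94) = 32.08.
dP/dQ = −1.68, so dQ/dP = 1/(−1.68) = -0.595.
ε = (dQ/dP)(P/Q) = (-0.595)(32.08/94).

-0.203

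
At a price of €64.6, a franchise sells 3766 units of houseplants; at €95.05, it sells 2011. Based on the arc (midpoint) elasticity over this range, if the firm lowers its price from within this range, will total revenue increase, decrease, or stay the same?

increase

Arc ε = (-1755/30.45)(79.82/2888.5) ≈ -1.593.
|ε| = 1.59 > 1, so demand is elastic. A price cut therefore raises total revenue.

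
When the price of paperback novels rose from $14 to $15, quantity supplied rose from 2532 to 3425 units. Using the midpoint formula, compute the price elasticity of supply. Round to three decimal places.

ΔQ = 3425 − 2532 = 893; ΔP = 15 − 14 = 1.
Midpoints: P̄ = 14.50, Q̄ = 2978.5.
ε_s = (ΔQ/ΔP)(P̄/Q̄) = (893/1)(14.50/2978.5).

4.347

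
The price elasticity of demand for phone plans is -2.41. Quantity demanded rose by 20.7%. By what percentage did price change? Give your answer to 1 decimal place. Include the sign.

-8.6%

%ΔP ≈ %ΔQ / ε = (20.7%)/(-2.41) = -8.59%.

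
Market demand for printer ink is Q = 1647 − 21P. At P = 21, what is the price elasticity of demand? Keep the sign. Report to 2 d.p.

At P = 21, Q = 1206.
dQ/dP = −21.
ε = (dQ/dP)(P/Q) = (-21)(21/1206).

-0.37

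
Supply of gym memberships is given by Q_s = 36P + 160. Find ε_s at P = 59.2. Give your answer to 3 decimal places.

At P = 59.2, Q_s = 2291.20.
dQ_s/dP = 36.
ε_s = (dQ_s/dP)(P/Q_s) = (36)(59.2/2291.20).

0.930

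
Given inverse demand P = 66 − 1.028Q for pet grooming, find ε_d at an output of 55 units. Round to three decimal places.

At Q = 55, P = 66 − 1.028(55) = 9.46.
dP/dQ = −1.028, so dQ/dP = 1/(−1.028) = -0.973.
ε = (dQ/dP)(P/Q) = (-0.973)(9.46/55).

-0.167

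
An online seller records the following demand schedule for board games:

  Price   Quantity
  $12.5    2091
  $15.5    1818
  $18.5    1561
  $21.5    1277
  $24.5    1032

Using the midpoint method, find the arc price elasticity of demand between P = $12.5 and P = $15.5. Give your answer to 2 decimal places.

At P = 12.5, Q = 2091; at P = 15.5, Q = 1818.
ΔQ = -273, ΔP = 3.0. Midpoints: P̄ = 14.00, Q̄ = 1954.5.
ε = (ΔQ/ΔP)(P̄/Q̄) = (-273/3.0)(14.00/1954.5).

-0.65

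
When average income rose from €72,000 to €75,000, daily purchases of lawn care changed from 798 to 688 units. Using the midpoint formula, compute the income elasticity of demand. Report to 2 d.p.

-3.63

ΔQ = -110, ΔI = 3000. Midpoints: Ī = 73,500, Q̄ = 743.0.
ε_I = (ΔQ/ΔI)(Ī/Q̄) = (-110/3000)(73500/743.0).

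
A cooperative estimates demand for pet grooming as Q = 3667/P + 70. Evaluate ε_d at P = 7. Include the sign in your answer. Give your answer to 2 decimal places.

-0.88

At P = 7, Q = 593.857.
dQ/dP = −3667/P² = -74.837.
ε = (dQ/dP)(P/Q) = (-74.837)(7/593.857).
|ε| < 1, so demand is inelastic at this price.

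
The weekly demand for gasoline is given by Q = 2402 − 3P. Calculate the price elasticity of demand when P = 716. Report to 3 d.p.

At P = 716, Q = 254.
dQ/dP = −3.
ε = (dQ/dP)(P/Q) = (-3)(716/254).
|ε| > 1, so demand is elastic at this price.

-8.457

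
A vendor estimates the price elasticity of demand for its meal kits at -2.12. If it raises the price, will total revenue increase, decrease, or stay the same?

decrease

|ε| = 2.12 > 1, so demand is elastic. A price rise therefore reduces total revenue.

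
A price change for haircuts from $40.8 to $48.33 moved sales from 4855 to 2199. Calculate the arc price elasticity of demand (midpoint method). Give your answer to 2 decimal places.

-4.46

ΔQ = 2199 − 4855 = -2656; ΔP = 48.33 − 40.8 = 7.53.
Midpoints: P̄ = 44.56, Q̄ = 3527.0.
ε = (ΔQ/ΔP)(P̄/Q̄) = (-2656/7.53)(44.56/3527.0).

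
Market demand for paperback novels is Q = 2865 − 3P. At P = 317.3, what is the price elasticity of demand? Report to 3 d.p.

At P = 317.3, Q = 1913.100.
dQ/dP = −3.
ε = (dQ/dP)(P/Q) = (-3)(317.3/1913.100).
|ε| < 1, so demand is inelastic at this price.

-0.498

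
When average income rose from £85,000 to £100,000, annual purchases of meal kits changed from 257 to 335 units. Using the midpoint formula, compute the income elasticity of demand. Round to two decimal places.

1.63

ΔQ = 78, ΔI = 15000. Midpoints: Ī = 92,500, Q̄ = 296.0.
ε_I = (ΔQ/ΔI)(Ī/Q̄) = (78/15000)(92500/296.0).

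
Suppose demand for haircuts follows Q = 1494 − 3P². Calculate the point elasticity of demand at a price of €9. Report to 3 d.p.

-0.388

At P = 9, Q = 1251.
dQ/dP = −6P = -54.
ε = (dQ/dP)(P/Q) = (-54)(9/1251).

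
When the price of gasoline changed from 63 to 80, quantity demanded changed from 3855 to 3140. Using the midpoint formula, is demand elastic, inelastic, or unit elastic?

inelastic

Arc ε ≈ -0.860.
|ε| = 0.86 < 1.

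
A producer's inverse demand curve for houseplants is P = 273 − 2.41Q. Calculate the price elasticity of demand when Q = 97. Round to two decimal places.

At Q = 97, P = 273 − 2.41(97) = 39.23.
dP/dQ = −2.41, so dQ/dP = 1/(−2.41) = -0.415.
ε = (dQ/dP)(P/Q) = (-0.415)(39.23/97).

-0.17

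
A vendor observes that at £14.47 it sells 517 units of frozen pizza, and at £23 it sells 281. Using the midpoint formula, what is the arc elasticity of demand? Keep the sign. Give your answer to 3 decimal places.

-1.299

ΔQ = 281 − 517 = -236; ΔP = 23 − 14.47 = 8.53.
Midpoints: P̄ = 18.73, Q̄ = 399.0.
ε = (ΔQ/ΔP)(P̄/Q̄) = (-236/8.53)(18.73/399.0).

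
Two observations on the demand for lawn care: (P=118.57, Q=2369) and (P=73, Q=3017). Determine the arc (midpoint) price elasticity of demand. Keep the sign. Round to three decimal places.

ΔQ = 3017 − 2369 = 648; ΔP = 73 − 118.57 = -45.57.
Midpoints: P̄ = 95.78, Q̄ = 2693.0.
ε = (ΔQ/ΔP)(P̄/Q̄) = (648/-45.57)(95.78/2693.0).

-0.506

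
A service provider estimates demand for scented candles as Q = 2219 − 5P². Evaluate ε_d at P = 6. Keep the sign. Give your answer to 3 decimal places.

At P = 6, Q = 2039.
dQ/dP = −10P = -60.
ε = (dQ/dP)(P/Q) = (-60)(6/2039).

-0.177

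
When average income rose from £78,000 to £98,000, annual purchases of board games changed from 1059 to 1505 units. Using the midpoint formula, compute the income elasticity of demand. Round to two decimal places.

1.53

ΔQ = 446, ΔI = 20000. Midpoints: Ī = 88,000, Q̄ = 1282.0.
ε_I = (ΔQ/ΔI)(Ī/Q̄) = (446/20000)(88000/1282.0).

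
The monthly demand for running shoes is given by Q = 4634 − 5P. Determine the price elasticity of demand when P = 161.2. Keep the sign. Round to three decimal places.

-0.211

At P = 161.2, Q = 3828.
dQ/dP = −5.
ε = (dQ/dP)(P/Q) = (-5)(161.2/3828).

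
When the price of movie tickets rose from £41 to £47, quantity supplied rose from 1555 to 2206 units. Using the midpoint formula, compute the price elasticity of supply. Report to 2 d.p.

2.54

ΔQ = 2206 − 1555 = 651; ΔP = 47 − 41 = 6.
Midpoints: P̄ = 44.00, Q̄ = 1880.5.
ε_s = (ΔQ/ΔP)(P̄/Q̄) = (651/6)(44.00/1880.5).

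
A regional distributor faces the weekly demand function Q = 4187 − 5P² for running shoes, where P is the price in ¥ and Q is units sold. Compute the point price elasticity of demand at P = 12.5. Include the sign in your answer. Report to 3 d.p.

-0.459

At P = 12.5, Q = 3405.750.
dQ/dP = −10P = -125.
ε = (dQ/dP)(P/Q) = (-125)(12.5/3405.750).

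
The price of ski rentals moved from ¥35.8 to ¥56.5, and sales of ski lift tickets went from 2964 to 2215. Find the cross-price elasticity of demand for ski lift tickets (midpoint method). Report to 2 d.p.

-0.64

ΔQ_x = 2215 − 2964 = -749; ΔP_y = 56.5 − 35.8 = 20.7.
Midpoints: P̄_y = 46.15, Q̄_x = 2589.5.
ε_xy = (ΔQ_x/ΔP_y)(P̄_y/Q̄_x) = (-749/20.7)(46.15/2589.5).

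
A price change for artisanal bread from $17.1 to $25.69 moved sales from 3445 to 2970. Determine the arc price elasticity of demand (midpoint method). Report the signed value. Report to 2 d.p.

-0.37

ΔQ = 2970 − 3445 = -475; ΔP = 25.69 − 17.1 = 8.59.
Midpoints: P̄ = 21.40, Q̄ = 3207.5.
ε = (ΔQ/ΔP)(P̄/Q̄) = (-475/8.59)(21.40/3207.5).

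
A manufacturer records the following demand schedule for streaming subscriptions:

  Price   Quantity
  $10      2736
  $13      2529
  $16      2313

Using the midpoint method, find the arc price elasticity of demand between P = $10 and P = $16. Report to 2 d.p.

-0.36

At P = 10, Q = 2736; at P = 16, Q = 2313.
ΔQ = -423, ΔP = 6. Midpoints: P̄ = 13.00, Q̄ = 2524.5.
ε = (ΔQ/ΔP)(P̄/Q̄) = (-423/6)(13.00/2524.5).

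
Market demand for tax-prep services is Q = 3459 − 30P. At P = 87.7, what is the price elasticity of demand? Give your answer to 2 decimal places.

-3.18

At P = 87.7, Q = 828.
dQ/dP = −30.
ε = (dQ/dP)(P/Q) = (-30)(87.7/828).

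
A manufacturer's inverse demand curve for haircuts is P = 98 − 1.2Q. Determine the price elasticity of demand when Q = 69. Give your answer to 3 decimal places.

At Q = 69, P = 98 − 1.2(69) = 15.20.
dP/dQ = −1.2, so dQ/dP = 1/(−1.2) = -0.833.
ε = (dQ/dP)(P/Q) = (-0.833)(15.20/69).

-0.184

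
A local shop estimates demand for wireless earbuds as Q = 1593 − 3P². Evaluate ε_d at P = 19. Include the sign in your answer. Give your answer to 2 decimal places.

-4.25

At P = 19, Q = 510.
dQ/dP = −6P = -114.
ε = (dQ/dP)(P/Q) = (-114)(19/510).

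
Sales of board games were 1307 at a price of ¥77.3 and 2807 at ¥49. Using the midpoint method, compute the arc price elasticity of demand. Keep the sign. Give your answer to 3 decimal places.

ΔQ = 2807 − 1307 = 1500; ΔP = 49 − 77.3 = -28.3.
Midpoints: P̄ = 63.15, Q̄ = 2057.0.
ε = (ΔQ/ΔP)(P̄/Q̄) = (1500/-28.3)(63.15/2057.0).

-1.627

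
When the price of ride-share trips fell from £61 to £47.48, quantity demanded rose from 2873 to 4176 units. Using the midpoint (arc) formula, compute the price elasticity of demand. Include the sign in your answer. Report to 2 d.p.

ΔQ = 4176 − 2873 = 1303; ΔP = 47.48 − 61 = -13.52.
Midpoints: P̄ = 54.24, Q̄ = 3524.5.
ε = (ΔQ/ΔP)(P̄/Q̄) = (1303/-13.52)(54.24/3524.5).

-1.48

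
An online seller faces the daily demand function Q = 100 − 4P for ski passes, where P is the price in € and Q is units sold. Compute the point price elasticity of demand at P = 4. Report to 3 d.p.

-0.190

At P = 4, Q = 84.
dQ/dP = −4.
ε = (dQ/dP)(P/Q) = (-4)(4/84).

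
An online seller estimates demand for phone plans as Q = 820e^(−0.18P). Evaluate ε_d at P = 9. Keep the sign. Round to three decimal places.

-1.620

At P = 9, Q = 162.277.
dQ/dP = −0.18·820e^(−0.18P) = −0.18Q = -29.210.
ε = (dQ/dP)(P/Q) = (-29.210)(9/162.277).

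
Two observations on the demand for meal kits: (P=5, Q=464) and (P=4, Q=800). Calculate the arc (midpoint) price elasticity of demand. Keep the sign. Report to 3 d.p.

-2.392

ΔQ = 800 − 464 = 336; ΔP = 4 − 5 = -1.
Midpoints: P̄ = 4.50, Q̄ = 632.0.
ε = (ΔQ/ΔP)(P̄/Q̄) = (336/-1)(4.50/632.0).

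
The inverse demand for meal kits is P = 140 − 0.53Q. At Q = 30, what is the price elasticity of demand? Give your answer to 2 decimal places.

At Q = 30, P = 140 − 0.53(30) = 124.10.
dP/dQ = −0.53, so dQ/dP = 1/(−0.53) = -1.887.
ε = (dQ/dP)(P/Q) = (-1.887)(124.10/30).

-7.81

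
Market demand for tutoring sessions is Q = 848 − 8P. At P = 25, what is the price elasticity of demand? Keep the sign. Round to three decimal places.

-0.309

At P = 25, Q = 648.
dQ/dP = −8.
ε = (dQ/dP)(P/Q) = (-8)(25/648).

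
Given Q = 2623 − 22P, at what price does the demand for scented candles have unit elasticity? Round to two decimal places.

For linear demand Q = a − bP, ε = −bP/(a − bP). |ε| = 1 when bP = a − bP, i.e. P = a/(2b).
P = 2623/(2·22) = 2623/44 = 59.6136.

59.61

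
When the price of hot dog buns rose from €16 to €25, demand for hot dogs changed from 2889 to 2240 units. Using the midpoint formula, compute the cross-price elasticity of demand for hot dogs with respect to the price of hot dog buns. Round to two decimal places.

-0.58

ΔQ_x = 2240 − 2889 = -649; ΔP_y = 25 − 16 = 9.
Midpoints: P̄_y = 20.50, Q̄_x = 2564.5.
ε_xy = (ΔQ_x/ΔP_y)(P̄_y/Q̄_x) = (-649/9)(20.50/2564.5).
ε_xy < 0, so the goods are complements.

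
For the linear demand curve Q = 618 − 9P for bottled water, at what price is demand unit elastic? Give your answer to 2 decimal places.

For linear demand Q = a − bP, ε = −bP/(a − bP). |ε| = 1 when bP = a − bP, i.e. P = a/(2b).
P = 618/(2·9) = 618/18 = 34.3333.

34.33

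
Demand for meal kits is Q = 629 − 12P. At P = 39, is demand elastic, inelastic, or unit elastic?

elastic

Q = 161, dQ/dP = -12.
ε = (dQ/dP)(P/Q) ≈ -2.907.
|ε| = 2.91 > 1.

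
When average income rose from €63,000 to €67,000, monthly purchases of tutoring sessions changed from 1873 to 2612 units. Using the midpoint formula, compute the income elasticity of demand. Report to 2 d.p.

ΔQ = 739, ΔI = 4000. Midpoints: Ī = 65,000, Q̄ = 2242.5.
ε_I = (ΔQ/ΔI)(Ī/Q̄) = (739/4000)(65000/2242.5).
ε_I > 0, so the good is normal.

5.36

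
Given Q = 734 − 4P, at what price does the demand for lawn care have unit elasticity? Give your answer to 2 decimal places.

For linear demand Q = a − bP, ε = −bP/(a − bP). |ε| = 1 when bP = a − bP, i.e. P = a/(2b).
P = 734/(2·4) = 734/8 = 91.7500.

91.75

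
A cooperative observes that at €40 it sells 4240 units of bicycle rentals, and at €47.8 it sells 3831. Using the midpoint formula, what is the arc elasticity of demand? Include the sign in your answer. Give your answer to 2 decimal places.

ΔQ = 3831 − 4240 = -409; ΔP = 47.8 − 40 = 7.8.
Midpoints: P̄ = 43.90, Q̄ = 4035.5.
ε = (ΔQ/ΔP)(P̄/Q̄) = (-409/7.8)(43.90/4035.5).

-0.57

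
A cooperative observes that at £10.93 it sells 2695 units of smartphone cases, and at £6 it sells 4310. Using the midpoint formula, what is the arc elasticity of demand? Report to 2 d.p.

-0.79

ΔQ = 4310 − 2695 = 1615; ΔP = 6 − 10.93 = -4.93.
Midpoints: P̄ = 8.46, Q̄ = 3502.5.
ε = (ΔQ/ΔP)(P̄/Q̄) = (1615/-4.93)(8.46/3502.5).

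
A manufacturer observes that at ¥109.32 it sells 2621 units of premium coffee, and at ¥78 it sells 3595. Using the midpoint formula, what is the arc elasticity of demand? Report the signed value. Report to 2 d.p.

ΔQ = 3595 − 2621 = 974; ΔP = 78 − 109.32 = -31.32.
Midpoints: P̄ = 93.66, Q̄ = 3108.0.
ε = (ΔQ/ΔP)(P̄/Q̄) = (974/-31.32)(93.66/3108.0).

-0.94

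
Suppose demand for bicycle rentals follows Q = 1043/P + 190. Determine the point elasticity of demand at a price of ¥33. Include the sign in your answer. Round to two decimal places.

-0.14

At P = 33, Q = 221.606.
dQ/dP = −1043/P² = -0.958.
ε = (dQ/dP)(P/Q) = (-0.958)(33/221.606).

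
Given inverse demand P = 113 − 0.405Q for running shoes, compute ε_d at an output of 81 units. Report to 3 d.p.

-2.445

At Q = 81, P = 113 − 0.405(81) = 80.19.
dP/dQ = −0.405, so dQ/dP = 1/(−0.405) = -2.469.
ε = (dQ/dP)(P/Q) = (-2.469)(80.19/81).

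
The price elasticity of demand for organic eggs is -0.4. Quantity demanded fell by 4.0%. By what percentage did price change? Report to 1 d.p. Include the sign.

10.0%

%ΔP ≈ %ΔQ / ε = (-4.0%)/(-0.4) = 10.00%.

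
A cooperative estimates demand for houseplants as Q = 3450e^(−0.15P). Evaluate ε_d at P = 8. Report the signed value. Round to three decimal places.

At P = 8, Q = 1039.120.
dQ/dP = −0.15·3450e^(−0.15P) = −0.15Q = -155.868.
ε = (dQ/dP)(P/Q) = (-155.868)(8/1039.120).
|ε| > 1, so demand is elastic at this price.

-1.200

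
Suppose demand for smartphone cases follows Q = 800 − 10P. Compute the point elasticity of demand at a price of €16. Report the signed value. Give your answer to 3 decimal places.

-0.250

At P = 16, Q = 640.
dQ/dP = −10.
ε = (dQ/dP)(P/Q) = (-10)(16/640).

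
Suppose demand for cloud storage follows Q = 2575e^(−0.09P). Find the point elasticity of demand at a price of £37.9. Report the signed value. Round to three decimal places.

-3.411

At P = 37.9, Q = 84.996.
dQ/dP = −0.09·2575e^(−0.09P) = −0.09Q = -7.650.
ε = (dQ/dP)(P/Q) = (-7.650)(37.9/84.996).
|ε| > 1, so demand is elastic at this price.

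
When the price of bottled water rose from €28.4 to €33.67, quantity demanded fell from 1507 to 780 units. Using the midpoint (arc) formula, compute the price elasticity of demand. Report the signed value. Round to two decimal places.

ΔQ = 780 − 1507 = -727; ΔP = 33.67 − 28.4 = 5.27.
Midpoints: P̄ = 31.04, Q̄ = 1143.5.
ε = (ΔQ/ΔP)(P̄/Q̄) = (-727/5.27)(31.04/1143.5).

-3.74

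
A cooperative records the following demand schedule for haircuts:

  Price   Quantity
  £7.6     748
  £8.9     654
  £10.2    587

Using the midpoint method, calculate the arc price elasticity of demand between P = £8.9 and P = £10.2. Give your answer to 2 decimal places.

-0.79

At P = 8.9, Q = 654; at P = 10.2, Q = 587.
ΔQ = -67, ΔP = 1.3. Midpoints: P̄ = 9.55, Q̄ = 620.5.
ε = (ΔQ/ΔP)(P̄/Q̄) = (-67/1.3)(9.55/620.5).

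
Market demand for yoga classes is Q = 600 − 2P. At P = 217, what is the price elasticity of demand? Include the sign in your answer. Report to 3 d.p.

-2.614

At P = 217, Q = 166.
dQ/dP = −2.
ε = (dQ/dP)(P/Q) = (-2)(217/166).
|ε| > 1, so demand is elastic at this price.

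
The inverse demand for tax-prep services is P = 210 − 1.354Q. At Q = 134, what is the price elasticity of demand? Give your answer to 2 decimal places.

-0.16

At Q = 134, P = 210 − 1.354(134) = 28.56.
dP/dQ = −1.354, so dQ/dP = 1/(−1.354) = -0.739.
ε = (dQ/dP)(P/Q) = (-0.739)(28.56/134).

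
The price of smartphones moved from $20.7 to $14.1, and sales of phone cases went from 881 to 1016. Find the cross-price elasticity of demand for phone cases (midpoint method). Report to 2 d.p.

-0.38

ΔQ_x = 1016 − 881 = 135; ΔP_y = 14.1 − 20.7 = -6.6.
Midpoints: P̄_y = 17.40, Q̄_x = 948.5.
ε_xy = (ΔQ_x/ΔP_y)(P̄_y/Q̄_x) = (135/-6.6)(17.40/948.5).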